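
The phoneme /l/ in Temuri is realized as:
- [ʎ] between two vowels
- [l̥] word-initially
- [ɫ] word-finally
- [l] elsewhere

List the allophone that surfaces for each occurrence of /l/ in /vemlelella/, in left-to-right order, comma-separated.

[l], [ʎ], [l], [l]

Occurrence 1 (position 4): no conditioning environment matches → elsewhere allophone [l].
Occurrence 2 (position 6): between two vowels → [ʎ].
Occurrence 3 (position 8): no conditioning environment matches → elsewhere allophone [l].
Occurrence 4 (position 9): no conditioning environment matches → elsewhere allophone [l].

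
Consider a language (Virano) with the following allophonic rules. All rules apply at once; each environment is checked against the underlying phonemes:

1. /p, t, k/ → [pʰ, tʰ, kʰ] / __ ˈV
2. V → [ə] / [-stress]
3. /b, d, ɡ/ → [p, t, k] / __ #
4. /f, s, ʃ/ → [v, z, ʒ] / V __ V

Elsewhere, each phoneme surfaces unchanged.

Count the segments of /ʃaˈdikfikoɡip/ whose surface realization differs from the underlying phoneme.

Segments that undergo a rule: /a/ → [ə] (rule 2); /i/ → [ə] (rule 2); /o/ → [ə] (rule 2); /i/ → [ə] (rule 2).
All other segments surface unchanged.

4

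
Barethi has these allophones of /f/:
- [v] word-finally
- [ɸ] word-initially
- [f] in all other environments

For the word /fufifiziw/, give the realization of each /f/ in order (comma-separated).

[ɸ], [f], [f]

Occurrence 1 (position 1): word-initially → [ɸ].
Occurrence 2 (position 3): no conditioning environment matches → elsewhere allophone [f].
Occurrence 3 (position 5): no conditioning environment matches → elsewhere allophone [f].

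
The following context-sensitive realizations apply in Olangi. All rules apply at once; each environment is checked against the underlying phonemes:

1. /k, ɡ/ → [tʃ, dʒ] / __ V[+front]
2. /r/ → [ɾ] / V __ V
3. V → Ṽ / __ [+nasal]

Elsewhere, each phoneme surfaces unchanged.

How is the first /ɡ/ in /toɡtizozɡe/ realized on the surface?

[ɡ]

/ɡ/ (between /o/ and /t/) is in the target of rule 1 but the environment (before a front vowel) is not met → [ɡ].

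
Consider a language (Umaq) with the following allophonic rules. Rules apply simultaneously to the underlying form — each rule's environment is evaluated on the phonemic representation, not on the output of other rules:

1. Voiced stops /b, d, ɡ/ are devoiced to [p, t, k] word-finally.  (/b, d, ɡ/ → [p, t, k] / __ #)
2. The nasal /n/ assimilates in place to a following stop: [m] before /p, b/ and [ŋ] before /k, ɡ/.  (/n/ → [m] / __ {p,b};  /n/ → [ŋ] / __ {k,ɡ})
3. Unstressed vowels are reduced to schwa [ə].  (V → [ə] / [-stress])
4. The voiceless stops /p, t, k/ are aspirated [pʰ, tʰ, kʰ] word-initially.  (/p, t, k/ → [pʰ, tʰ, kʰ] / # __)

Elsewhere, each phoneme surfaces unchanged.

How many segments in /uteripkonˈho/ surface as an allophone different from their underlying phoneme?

4

Segments that undergo a rule: /u/ → [ə] (rule 3); /e/ → [ə] (rule 3); /i/ → [ə] (rule 3); /o/ → [ə] (rule 3).
All other segments surface unchanged.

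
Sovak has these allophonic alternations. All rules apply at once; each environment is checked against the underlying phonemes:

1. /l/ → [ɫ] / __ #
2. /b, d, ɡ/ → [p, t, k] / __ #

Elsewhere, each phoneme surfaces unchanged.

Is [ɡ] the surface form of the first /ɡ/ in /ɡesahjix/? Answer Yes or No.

/ɡ/ (word-initial): rule 2 targets it, but not word-finally → unchanged [ɡ].
The actual realization is [ɡ], which matches [ɡ].

Yes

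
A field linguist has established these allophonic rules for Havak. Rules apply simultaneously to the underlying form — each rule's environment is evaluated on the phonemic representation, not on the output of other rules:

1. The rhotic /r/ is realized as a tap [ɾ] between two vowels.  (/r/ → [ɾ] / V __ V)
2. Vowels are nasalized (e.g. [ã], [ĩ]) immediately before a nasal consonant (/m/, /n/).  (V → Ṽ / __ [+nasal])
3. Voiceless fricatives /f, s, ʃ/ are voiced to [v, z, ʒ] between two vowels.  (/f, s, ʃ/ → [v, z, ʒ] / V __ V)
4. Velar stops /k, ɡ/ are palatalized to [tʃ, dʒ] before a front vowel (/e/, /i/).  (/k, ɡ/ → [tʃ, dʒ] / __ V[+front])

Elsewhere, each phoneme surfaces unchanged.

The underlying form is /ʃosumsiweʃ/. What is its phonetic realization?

/ʃ/ (word-initial) fails the environment for rule 3, so it stays [ʃ].
/o/ (between /ʃ/ and /s/) is in the target of rule 2 but the environment (before a nasal consonant) is not met → [o].
/s/ (between /o/ and /u/): between two vowels, so rule 3 applies → [z].
/u/ — between /s/ and /m/, before a nasal consonant — surfaces as [ũ] (rule 2).
/m/ (between /u/ and /s/) is unaffected → [m].
/s/ (between /m/ and /i/) fails the environment for rule 3, so it stays [s].
/i/ (between /s/ and /w/) is in the target of rule 2 but the environment (before a nasal consonant) is not met → [i].
/w/ — not in any rule's target class → [w].
/e/ (between /w/ and /ʃ/) is in the target of rule 2 but the environment (before a nasal consonant) is not met → [e].
/ʃ/ (word-final) is in the target of rule 3 but the environment (between two vowels) is not met → [ʃ].

[ʃozũmsiweʃ]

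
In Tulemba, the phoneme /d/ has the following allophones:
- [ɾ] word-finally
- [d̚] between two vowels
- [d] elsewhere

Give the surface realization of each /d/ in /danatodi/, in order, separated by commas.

[d], [d̚]

Occurrence 1 (position 1): no conditioning environment matches → elsewhere allophone [d].
Occurrence 2 (position 7): between two vowels → [d̚].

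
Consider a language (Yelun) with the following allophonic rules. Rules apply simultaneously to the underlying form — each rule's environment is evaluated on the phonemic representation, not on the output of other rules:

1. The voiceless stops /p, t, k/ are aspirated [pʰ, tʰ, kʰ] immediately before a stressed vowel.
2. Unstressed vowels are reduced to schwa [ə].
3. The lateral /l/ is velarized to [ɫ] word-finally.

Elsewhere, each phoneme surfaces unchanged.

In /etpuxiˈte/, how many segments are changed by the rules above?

Segments that undergo a rule: /e/ → [ə] (rule 2); /u/ → [ə] (rule 2); /i/ → [ə] (rule 2); /t/ → [tʰ] (rule 1).
All other segments surface unchanged.

4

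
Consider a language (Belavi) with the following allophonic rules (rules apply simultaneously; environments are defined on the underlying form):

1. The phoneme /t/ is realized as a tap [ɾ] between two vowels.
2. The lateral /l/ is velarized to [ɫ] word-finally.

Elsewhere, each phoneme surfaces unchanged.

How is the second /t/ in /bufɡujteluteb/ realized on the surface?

/t/ meets the environment for rule 1 (between two vowels) → [ɾ].

[ɾ]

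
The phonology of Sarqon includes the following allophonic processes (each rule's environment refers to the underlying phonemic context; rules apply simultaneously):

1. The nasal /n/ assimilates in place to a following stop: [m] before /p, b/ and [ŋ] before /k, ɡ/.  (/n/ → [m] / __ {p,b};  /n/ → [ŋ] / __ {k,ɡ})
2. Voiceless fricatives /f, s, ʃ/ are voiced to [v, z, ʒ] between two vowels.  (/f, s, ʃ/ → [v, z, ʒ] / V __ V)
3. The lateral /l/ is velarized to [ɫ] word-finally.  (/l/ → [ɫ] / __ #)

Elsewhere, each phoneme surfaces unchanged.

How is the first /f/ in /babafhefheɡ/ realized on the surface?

[f]

/f/ (between /a/ and /h/) fails the environment for rule 2, so it stays [f].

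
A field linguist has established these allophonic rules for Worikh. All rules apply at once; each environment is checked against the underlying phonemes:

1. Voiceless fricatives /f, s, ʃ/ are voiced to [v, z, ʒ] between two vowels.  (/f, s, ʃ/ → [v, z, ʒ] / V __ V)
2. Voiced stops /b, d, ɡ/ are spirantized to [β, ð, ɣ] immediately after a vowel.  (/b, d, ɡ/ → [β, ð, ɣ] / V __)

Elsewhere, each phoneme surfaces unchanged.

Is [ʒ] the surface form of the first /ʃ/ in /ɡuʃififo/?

/ʃ/ (between /u/ and /i/) occurs between two vowels → [ʒ] by rule 1.
The actual realization is [ʒ], which matches [ʒ].

Yes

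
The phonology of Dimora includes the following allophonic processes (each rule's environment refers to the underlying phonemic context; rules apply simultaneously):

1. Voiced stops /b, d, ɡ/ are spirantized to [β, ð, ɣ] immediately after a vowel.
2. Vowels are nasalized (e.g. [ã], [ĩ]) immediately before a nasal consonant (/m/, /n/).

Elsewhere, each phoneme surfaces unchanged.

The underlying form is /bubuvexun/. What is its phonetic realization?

/b/ (word-initial): rule 1 targets it, but not immediately after a vowel → unchanged [b].
/u/ (between /b/ and /b/) fails the environment for rule 2, so it stays [u].
/b/ (between /u/ and /u/): immediately after a vowel, so rule 1 applies → [β].
/u/ (between /b/ and /v/) is in the target of rule 2 but the environment (before a nasal consonant) is not met → [u].
/v/ — not in any rule's target class → [v].
/e/ — between /v/ and /x/; rule 2 does not apply here → [e].
/x/ (between /e/ and /u/): no rule targets it → [x].
/u/ — between /x/ and /n/, before a nasal consonant — surfaces as [ũ] (rule 2).
/n/ (word-final) is unaffected → [n].

[buβuvexũn]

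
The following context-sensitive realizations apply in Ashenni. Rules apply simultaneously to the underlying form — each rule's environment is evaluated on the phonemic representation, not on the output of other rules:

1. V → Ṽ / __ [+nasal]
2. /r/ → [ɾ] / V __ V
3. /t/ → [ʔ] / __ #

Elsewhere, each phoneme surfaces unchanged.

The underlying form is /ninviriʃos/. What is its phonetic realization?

/n/ — not in any rule's target class → [n].
/i/ meets the environment for rule 1 (before a nasal consonant) → [ĩ].
/n/ (between /i/ and /v/): no rule targets it → [n].
/v/ — not in any rule's target class → [v].
/i/ (between /v/ and /r/): rule 1 targets it, but not before a nasal consonant → unchanged [i].
Rule 2 applies to /r/ (between /i/ and /i/: between two vowels) → [ɾ].
/i/ — between /r/ and /ʃ/; rule 1 does not apply here → [i].
/ʃ/ (between /i/ and /o/) is unaffected → [ʃ].
/o/ — between /ʃ/ and /s/; rule 1 does not apply here → [o].
/s/ stays [s].

[nĩnviɾiʃos]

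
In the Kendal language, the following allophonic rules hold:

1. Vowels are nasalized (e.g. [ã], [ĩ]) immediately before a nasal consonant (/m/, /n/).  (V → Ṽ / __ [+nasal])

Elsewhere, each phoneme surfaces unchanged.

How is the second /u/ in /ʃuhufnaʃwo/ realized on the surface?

[u]

/u/ (between /h/ and /f/) is in the target of rule 1 but the environment (before a nasal consonant) is not met → [u].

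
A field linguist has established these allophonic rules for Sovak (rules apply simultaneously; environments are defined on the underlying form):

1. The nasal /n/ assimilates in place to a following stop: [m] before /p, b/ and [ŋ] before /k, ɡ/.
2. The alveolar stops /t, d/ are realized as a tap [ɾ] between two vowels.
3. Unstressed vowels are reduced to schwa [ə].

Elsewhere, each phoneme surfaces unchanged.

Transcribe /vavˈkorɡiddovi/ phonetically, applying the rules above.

/a/ — between /v/ and /v/, in an unstressed syllable — surfaces as [ə] (rule 3).
/o/ (between /k/ and /r/): rule 3 targets it, but not in an unstressed syllable → unchanged [o].
/i/ meets the environment for rule 3 (in an unstressed syllable) → [ə].
/d/ (between /i/ and /d/) fails the environment for rule 2, so it stays [d].
/d/ (between /d/ and /o/) fails the environment for rule 2, so it stays [d].
/o/ (between /d/ and /v/): in an unstressed syllable, so rule 3 applies → [ə].
/i/ meets the environment for rule 3 (in an unstressed syllable) → [ə].

[vəvˈkorɡəddəvə]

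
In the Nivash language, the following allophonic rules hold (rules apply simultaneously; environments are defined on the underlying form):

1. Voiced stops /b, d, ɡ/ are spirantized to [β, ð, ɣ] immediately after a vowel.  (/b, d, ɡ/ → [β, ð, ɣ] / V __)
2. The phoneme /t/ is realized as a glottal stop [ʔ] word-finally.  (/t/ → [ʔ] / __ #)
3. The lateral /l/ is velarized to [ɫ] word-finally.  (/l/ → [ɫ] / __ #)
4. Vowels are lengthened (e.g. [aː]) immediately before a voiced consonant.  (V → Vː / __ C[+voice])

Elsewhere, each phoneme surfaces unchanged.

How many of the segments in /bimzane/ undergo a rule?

2

Segments that undergo a rule: /i/ → [iː] (rule 4); /a/ → [aː] (rule 4).
All other segments surface unchanged.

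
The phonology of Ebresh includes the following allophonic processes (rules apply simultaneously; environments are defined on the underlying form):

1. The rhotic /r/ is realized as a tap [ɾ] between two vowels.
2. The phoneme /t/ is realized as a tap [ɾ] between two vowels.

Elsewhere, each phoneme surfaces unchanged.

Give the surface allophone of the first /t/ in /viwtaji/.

/t/ — between /w/ and /a/; rule 2 does not apply here → [t].

[t]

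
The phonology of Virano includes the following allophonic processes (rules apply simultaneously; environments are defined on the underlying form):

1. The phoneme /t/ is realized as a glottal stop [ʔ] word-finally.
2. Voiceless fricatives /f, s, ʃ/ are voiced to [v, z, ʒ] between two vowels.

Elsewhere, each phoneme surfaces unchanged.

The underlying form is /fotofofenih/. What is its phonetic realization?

[fotovovenih]

/f/ (word-initial) is in the target of rule 2 but the environment (between two vowels) is not met → [f].
/o/ (between /f/ and /t/) is unaffected → [o].
/t/ (between /o/ and /o/): rule 1 targets it, but not word-finally → unchanged [t].
/o/ — not in any rule's target class → [o].
/f/ (between /o/ and /o/): between two vowels, so rule 2 applies → [v].
/o/ stays [o].
/f/ — between /o/ and /e/, between two vowels — surfaces as [v] (rule 2).
/e/ — not in any rule's target class → [e].
/n/ — not in any rule's target class → [n].
/i/ — not in any rule's target class → [i].
/h/ stays [h].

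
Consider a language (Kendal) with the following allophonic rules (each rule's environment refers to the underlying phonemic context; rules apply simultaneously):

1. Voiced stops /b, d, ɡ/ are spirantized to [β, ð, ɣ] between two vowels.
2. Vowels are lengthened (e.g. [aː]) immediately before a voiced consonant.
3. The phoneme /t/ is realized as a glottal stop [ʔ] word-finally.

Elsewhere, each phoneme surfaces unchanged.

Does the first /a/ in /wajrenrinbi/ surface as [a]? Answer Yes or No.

No

/a/ — between /w/ and /j/, before a voiced consonant — surfaces as [aː] (rule 2).
The actual realization is [aː], not [a].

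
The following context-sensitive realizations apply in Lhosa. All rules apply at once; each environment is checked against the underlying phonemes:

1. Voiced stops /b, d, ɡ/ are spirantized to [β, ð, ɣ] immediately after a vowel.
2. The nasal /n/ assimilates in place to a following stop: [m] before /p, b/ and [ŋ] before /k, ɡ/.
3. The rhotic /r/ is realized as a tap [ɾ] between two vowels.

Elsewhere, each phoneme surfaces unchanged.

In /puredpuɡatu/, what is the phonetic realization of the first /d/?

/d/ — between /e/ and /p/, immediately after a vowel — surfaces as [ð] (rule 1).

[ð]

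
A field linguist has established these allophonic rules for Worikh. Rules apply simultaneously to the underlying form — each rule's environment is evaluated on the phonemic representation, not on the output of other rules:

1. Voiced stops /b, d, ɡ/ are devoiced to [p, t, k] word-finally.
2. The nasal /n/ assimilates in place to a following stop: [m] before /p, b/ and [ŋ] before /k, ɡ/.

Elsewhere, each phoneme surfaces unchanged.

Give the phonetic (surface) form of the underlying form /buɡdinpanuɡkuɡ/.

/b/ (word-initial) fails the environment for rule 1, so it stays [b].
/u/ — not in any rule's target class → [u].
/ɡ/ (between /u/ and /d/) fails the environment for rule 1, so it stays [ɡ].
/d/ (between /ɡ/ and /i/): rule 1 targets it, but not word-finally → unchanged [d].
/i/ — not in any rule's target class → [i].
Rule 2 applies to /n/ (between /i/ and /p/: before a labial or velar stop) → [m].
/p/ stays [p].
/a/ — not in any rule's target class → [a].
/n/ (between /a/ and /u/) is in the target of rule 2 but the environment (before a labial or velar stop) is not met → [n].
/u/ stays [u].
/ɡ/ (between /u/ and /k/) fails the environment for rule 1, so it stays [ɡ].
/k/ — not in any rule's target class → [k].
/u/ (between /k/ and /ɡ/) is unaffected → [u].
/ɡ/ — word-final, word-finally — surfaces as [k] (rule 1).

[buɡdimpanuɡkuk]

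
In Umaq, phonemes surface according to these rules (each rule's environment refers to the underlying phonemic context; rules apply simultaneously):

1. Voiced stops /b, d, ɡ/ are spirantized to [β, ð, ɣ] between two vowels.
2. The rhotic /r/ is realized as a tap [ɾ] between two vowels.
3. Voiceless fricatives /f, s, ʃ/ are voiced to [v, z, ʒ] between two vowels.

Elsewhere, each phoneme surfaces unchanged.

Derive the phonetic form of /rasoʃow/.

/r/ — word-initial; rule 2 does not apply here → [r].
/a/ stays [a].
/s/ (between /a/ and /o/): between two vowels, so rule 3 applies → [z].
/o/ (between /s/ and /ʃ/): no rule targets it → [o].
/ʃ/ (between /o/ and /o/) occurs between two vowels → [ʒ] by rule 3.
/o/ (between /ʃ/ and /w/) is unaffected → [o].
/w/ (word-final) is unaffected → [w].

[razoʒow]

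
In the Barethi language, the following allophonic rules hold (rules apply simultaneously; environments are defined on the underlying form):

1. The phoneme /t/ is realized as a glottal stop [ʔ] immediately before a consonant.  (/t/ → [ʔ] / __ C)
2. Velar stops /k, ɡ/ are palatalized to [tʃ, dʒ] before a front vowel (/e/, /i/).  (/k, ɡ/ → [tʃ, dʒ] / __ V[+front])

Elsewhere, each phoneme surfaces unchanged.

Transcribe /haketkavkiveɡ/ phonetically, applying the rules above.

/h/ (word-initial): no rule targets it → [h].
/a/ (between /h/ and /k/) is unaffected → [a].
/k/ — between /a/ and /e/, before a front vowel — surfaces as [tʃ] (rule 2).
/e/ — not in any rule's target class → [e].
/t/ meets the environment for rule 1 (immediately before a consonant) → [ʔ].
/k/ (between /t/ and /a/) fails the environment for rule 2, so it stays [k].
/a/ (between /k/ and /v/) is unaffected → [a].
/v/ (between /a/ and /k/): no rule targets it → [v].
Rule 2 applies to /k/ (between /v/ and /i/: before a front vowel) → [tʃ].
/i/ stays [i].
/v/ stays [v].
/e/ (between /v/ and /ɡ/): no rule targets it → [e].
/ɡ/ (word-final) is in the target of rule 2 but the environment (before a front vowel) is not met → [ɡ].

[hatʃeʔkavtʃiveɡ]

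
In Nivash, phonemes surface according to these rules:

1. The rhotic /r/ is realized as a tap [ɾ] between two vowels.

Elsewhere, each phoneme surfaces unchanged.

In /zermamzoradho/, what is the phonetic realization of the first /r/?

/r/ (between /e/ and /m/) is in the target of rule 1 but the environment (between two vowels) is not met → [r].

[r]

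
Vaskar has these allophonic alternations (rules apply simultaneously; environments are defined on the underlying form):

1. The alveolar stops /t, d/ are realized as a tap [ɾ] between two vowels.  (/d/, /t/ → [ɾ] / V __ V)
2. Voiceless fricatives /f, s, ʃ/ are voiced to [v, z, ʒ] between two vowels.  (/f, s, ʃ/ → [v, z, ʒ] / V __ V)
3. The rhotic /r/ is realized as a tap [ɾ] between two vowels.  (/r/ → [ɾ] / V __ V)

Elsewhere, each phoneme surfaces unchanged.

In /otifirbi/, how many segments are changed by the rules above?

Segments that undergo a rule: /t/ → [ɾ] (rule 1); /f/ → [v] (rule 2).
All other segments surface unchanged.

2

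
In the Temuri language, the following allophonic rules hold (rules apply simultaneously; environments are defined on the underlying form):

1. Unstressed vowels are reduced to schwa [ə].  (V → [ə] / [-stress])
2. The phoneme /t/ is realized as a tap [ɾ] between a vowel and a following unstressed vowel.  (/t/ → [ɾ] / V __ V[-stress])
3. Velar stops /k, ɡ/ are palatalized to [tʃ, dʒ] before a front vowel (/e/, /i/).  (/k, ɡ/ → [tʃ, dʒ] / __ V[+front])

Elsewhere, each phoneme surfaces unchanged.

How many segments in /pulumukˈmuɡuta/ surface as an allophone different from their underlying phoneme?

Segments that undergo a rule: /u/ → [ə] (rule 1); /u/ → [ə] (rule 1); /u/ → [ə] (rule 1); /u/ → [ə] (rule 1); /t/ → [ɾ] (rule 2); /a/ → [ə] (rule 1).
All other segments surface unchanged.

6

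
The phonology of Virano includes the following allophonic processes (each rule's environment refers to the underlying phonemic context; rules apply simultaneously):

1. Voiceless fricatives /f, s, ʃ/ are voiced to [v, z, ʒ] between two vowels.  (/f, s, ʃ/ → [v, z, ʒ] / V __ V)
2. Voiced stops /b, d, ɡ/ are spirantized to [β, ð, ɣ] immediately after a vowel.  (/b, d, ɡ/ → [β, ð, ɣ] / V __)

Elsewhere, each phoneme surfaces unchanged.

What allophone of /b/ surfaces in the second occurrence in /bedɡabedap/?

[β]

Rule 2 applies to /b/ (between /a/ and /e/: immediately after a vowel) → [β].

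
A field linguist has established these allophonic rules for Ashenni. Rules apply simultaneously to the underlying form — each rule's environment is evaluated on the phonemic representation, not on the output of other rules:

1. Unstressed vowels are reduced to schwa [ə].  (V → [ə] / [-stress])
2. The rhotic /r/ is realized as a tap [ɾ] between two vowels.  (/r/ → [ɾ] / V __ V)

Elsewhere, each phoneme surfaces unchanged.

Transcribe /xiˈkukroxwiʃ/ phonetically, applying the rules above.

/x/ — not in any rule's target class → [x].
/i/ (between /x/ and /k/): in an unstressed syllable, so rule 1 applies → [ə].
/k/ (between /i/ and /u/) is unaffected → [k].
/u/ (between /k/ and /k/) is in the target of rule 1 but the environment (in an unstressed syllable) is not met → [u].
/k/ (between /u/ and /r/): no rule targets it → [k].
/r/ (between /k/ and /o/) fails the environment for rule 2, so it stays [r].
/o/ (between /r/ and /x/) occurs in an unstressed syllable → [ə] by rule 1.
/x/ stays [x].
/w/ (between /x/ and /i/) is unaffected → [w].
/i/ — between /w/ and /ʃ/, in an unstressed syllable — surfaces as [ə] (rule 1).
/ʃ/ (word-final): no rule targets it → [ʃ].

[xəˈkukrəxwəʃ]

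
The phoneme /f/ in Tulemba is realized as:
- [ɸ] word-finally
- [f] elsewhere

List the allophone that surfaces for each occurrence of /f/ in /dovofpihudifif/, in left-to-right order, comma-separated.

[f], [f], [ɸ]

Occurrence 1 (position 5): no conditioning environment matches → elsewhere allophone [f].
Occurrence 2 (position 12): no conditioning environment matches → elsewhere allophone [f].
Occurrence 3 (position 14): word-finally → [ɸ].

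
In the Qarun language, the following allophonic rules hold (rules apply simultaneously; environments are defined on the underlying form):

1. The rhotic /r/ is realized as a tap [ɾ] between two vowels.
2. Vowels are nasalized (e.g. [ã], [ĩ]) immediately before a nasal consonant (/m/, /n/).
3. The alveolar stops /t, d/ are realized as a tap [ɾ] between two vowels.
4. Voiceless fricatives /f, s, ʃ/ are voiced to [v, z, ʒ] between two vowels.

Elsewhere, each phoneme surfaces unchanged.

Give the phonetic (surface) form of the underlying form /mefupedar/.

[mevupeɾar]

/m/ — not in any rule's target class → [m].
/e/ (between /m/ and /f/) fails the environment for rule 2, so it stays [e].
Rule 4 applies to /f/ (between /e/ and /u/: between two vowels) → [v].
/u/ — between /f/ and /p/; rule 2 does not apply here → [u].
/p/ stays [p].
/e/ — between /p/ and /d/; rule 2 does not apply here → [e].
Rule 3 applies to /d/ (between /e/ and /a/: between two vowels) → [ɾ].
/a/ (between /d/ and /r/): rule 2 targets it, but not before a nasal consonant → unchanged [a].
/r/ (word-final): rule 1 targets it, but not between two vowels → unchanged [r].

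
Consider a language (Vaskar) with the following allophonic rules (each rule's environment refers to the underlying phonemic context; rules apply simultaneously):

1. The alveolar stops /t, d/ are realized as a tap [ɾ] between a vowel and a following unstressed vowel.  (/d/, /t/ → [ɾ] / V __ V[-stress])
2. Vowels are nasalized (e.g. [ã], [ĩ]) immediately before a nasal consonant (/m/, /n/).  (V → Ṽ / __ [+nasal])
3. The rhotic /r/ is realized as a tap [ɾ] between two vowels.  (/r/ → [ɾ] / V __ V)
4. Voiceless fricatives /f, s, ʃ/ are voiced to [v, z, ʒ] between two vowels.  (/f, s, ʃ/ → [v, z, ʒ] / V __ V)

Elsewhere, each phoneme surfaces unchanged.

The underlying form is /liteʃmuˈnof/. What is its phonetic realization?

[liɾeʃmũˈnof]

/l/ (word-initial) is unaffected → [l].
/i/ (between /l/ and /t/) is in the target of rule 2 but the environment (before a nasal consonant) is not met → [i].
/t/ (between /i/ and /e/): between a vowel and a following unstressed vowel, so rule 1 applies → [ɾ].
/e/ (between /t/ and /ʃ/): rule 2 targets it, but not before a nasal consonant → unchanged [e].
/ʃ/ (between /e/ and /m/): rule 4 targets it, but not between two vowels → unchanged [ʃ].
/m/ (between /ʃ/ and /u/) is unaffected → [m].
/u/ meets the environment for rule 2 (before a nasal consonant) → [ũ].
/n/ (between /u/ and /o/): no rule targets it → [n].
/o/ — between /n/ and /f/; rule 2 does not apply here → [o].
/f/ (word-final) fails the environment for rule 4, so it stays [f].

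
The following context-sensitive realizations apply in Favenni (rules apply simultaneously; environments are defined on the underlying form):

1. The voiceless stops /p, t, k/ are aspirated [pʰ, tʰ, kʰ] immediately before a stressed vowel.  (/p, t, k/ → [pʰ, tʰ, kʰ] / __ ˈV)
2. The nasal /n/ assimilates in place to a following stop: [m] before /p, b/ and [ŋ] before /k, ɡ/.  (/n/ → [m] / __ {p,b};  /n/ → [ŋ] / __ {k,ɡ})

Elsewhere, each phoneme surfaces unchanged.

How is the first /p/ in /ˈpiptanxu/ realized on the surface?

[pʰ]

/p/ — word-initial, immediately before a stressed vowel — surfaces as [pʰ] (rule 1).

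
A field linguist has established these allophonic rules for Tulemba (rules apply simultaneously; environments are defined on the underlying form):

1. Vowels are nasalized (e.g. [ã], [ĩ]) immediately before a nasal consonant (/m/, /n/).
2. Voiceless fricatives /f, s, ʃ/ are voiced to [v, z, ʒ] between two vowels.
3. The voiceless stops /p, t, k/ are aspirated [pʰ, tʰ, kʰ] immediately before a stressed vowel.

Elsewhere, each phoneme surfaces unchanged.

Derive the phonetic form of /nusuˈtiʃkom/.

[nuzuˈtʰiʃkõm]

/n/ (word-initial) is unaffected → [n].
/u/ (between /n/ and /s/): rule 1 targets it, but not before a nasal consonant → unchanged [u].
/s/ (between /u/ and /u/): between two vowels, so rule 2 applies → [z].
/u/ (between /s/ and /t/) is in the target of rule 1 but the environment (before a nasal consonant) is not met → [u].
/t/ (between /u/ and /i/) occurs immediately before a stressed vowel → [tʰ] by rule 3.
/i/ (between /t/ and /ʃ/): rule 1 targets it, but not before a nasal consonant → unchanged [i].
/ʃ/ (between /i/ and /k/) fails the environment for rule 2, so it stays [ʃ].
/k/ (between /ʃ/ and /o/) fails the environment for rule 3, so it stays [k].
/o/ — between /k/ and /m/, before a nasal consonant — surfaces as [õ] (rule 1).
/m/ stays [m].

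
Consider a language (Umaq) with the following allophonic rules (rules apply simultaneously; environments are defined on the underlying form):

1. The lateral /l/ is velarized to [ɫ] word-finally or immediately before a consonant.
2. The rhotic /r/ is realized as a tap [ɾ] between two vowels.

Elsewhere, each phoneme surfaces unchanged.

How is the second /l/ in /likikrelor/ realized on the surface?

/l/ (between /e/ and /o/): rule 1 targets it, but not word-finally or immediately before a consonant → unchanged [l].

[l]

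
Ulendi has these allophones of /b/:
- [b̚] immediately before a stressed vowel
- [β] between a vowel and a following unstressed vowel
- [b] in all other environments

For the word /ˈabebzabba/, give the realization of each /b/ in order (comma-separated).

Occurrence 1 (position 2): between a vowel and a following unstressed vowel → [β].
Occurrence 2 (position 4): no conditioning environment matches → elsewhere allophone [b].
Occurrence 3 (position 7): no conditioning environment matches → elsewhere allophone [b].
Occurrence 4 (position 8): no conditioning environment matches → elsewhere allophone [b].

[β], [b], [b], [b]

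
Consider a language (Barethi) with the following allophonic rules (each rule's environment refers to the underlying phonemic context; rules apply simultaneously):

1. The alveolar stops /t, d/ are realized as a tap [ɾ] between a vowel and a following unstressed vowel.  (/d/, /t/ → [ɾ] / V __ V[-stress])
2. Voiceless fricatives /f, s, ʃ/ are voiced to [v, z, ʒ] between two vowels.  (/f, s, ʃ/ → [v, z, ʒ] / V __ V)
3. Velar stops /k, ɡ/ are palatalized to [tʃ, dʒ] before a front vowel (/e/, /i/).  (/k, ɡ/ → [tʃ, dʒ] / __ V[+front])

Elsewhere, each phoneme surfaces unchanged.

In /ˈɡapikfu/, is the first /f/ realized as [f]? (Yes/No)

Yes

/f/ (between /k/ and /u/) fails the environment for rule 2, so it stays [f].
The actual realization is [f], which matches [f].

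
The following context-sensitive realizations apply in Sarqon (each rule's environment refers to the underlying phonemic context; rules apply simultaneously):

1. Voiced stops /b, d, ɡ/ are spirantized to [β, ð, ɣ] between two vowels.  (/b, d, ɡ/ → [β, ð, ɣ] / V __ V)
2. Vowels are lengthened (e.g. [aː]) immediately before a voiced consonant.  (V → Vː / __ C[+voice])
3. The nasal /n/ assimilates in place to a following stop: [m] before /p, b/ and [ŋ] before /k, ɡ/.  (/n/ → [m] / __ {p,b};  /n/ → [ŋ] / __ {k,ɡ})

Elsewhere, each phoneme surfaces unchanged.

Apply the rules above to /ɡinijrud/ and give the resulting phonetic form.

/ɡ/ (word-initial) fails the environment for rule 1, so it stays [ɡ].
Rule 2 applies to /i/ (between /ɡ/ and /n/: before a voiced consonant) → [iː].
/n/ — between /i/ and /i/; rule 3 does not apply here → [n].
/i/ (between /n/ and /j/): before a voiced consonant, so rule 2 applies → [iː].
/j/ — not in any rule's target class → [j].
/r/ — not in any rule's target class → [r].
/u/ (between /r/ and /d/) occurs before a voiced consonant → [uː] by rule 2.
/d/ (word-final) fails the environment for rule 1, so it stays [d].

[ɡiːniːjruːd]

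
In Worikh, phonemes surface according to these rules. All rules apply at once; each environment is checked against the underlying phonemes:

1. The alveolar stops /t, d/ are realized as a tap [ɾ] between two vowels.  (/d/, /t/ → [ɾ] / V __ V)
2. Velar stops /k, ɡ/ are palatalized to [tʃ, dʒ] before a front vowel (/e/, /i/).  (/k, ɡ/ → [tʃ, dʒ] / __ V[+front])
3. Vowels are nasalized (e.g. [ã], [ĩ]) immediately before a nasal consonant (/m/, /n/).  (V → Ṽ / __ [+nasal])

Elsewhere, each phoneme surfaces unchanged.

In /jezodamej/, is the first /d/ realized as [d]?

/d/ meets the environment for rule 1 (between two vowels) → [ɾ].
The actual realization is [ɾ], not [d].

No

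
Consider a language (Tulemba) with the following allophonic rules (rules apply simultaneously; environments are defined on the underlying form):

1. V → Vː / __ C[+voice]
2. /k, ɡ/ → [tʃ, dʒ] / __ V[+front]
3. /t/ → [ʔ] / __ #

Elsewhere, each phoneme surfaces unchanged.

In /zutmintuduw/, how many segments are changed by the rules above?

3

Segments that undergo a rule: /i/ → [iː] (rule 1); /u/ → [uː] (rule 1); /u/ → [uː] (rule 1).
All other segments surface unchanged.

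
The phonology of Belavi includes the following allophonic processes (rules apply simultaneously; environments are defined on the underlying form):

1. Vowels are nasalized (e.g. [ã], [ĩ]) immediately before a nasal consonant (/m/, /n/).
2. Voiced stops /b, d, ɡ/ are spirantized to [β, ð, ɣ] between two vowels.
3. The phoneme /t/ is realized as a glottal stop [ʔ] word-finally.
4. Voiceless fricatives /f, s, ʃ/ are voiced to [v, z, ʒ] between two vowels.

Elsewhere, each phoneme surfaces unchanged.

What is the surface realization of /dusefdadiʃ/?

[duzefdaðiʃ]

/d/ (word-initial) is in the target of rule 2 but the environment (between two vowels) is not met → [d].
/u/ (between /d/ and /s/): rule 1 targets it, but not before a nasal consonant → unchanged [u].
/s/ — between /u/ and /e/, between two vowels — surfaces as [z] (rule 4).
/e/ — between /s/ and /f/; rule 1 does not apply here → [e].
/f/ (between /e/ and /d/) is in the target of rule 4 but the environment (between two vowels) is not met → [f].
/d/ (between /f/ and /a/) fails the environment for rule 2, so it stays [d].
/a/ (between /d/ and /d/) is in the target of rule 1 but the environment (before a nasal consonant) is not met → [a].
/d/ (between /a/ and /i/) occurs between two vowels → [ð] by rule 2.
/i/ — between /d/ and /ʃ/; rule 1 does not apply here → [i].
/ʃ/ (word-final): rule 4 targets it, but not between two vowels → unchanged [ʃ].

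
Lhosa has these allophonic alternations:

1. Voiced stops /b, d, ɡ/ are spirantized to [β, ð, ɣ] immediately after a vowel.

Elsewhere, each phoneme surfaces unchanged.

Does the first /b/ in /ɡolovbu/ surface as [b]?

Yes

/b/ — between /v/ and /u/; rule 1 does not apply here → [b].
The actual realization is [b], which matches [b].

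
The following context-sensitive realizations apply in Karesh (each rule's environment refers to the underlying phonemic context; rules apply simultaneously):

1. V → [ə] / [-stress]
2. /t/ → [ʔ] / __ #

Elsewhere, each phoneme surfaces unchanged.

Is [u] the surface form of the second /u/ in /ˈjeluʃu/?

No

/u/ (word-final) occurs in an unstressed syllable → [ə] by rule 1.
The actual realization is [ə], not [u].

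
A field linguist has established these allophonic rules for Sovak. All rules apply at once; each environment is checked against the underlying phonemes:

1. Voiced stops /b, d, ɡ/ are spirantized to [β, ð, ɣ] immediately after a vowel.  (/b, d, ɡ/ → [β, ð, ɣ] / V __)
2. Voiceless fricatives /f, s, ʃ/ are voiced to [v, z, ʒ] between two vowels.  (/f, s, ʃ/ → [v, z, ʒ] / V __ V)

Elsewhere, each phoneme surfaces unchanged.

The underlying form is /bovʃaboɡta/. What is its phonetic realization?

/b/ — word-initial; rule 1 does not apply here → [b].
/o/ stays [o].
/v/ — not in any rule's target class → [v].
/ʃ/ (between /v/ and /a/) fails the environment for rule 2, so it stays [ʃ].
/a/ (between /ʃ/ and /b/): no rule targets it → [a].
Rule 1 applies to /b/ (between /a/ and /o/: immediately after a vowel) → [β].
/o/ stays [o].
Rule 1 applies to /ɡ/ (between /o/ and /t/: immediately after a vowel) → [ɣ].
/t/ stays [t].
/a/ stays [a].

[bovʃaβoɣta]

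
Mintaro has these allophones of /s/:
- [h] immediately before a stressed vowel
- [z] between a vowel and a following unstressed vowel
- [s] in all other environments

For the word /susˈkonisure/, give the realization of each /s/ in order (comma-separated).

[s], [s], [z]

Occurrence 1 (position 1): no conditioning environment matches → elsewhere allophone [s].
Occurrence 2 (position 3): no conditioning environment matches → elsewhere allophone [s].
Occurrence 3 (position 8): between a vowel and a following unstressed vowel → [z].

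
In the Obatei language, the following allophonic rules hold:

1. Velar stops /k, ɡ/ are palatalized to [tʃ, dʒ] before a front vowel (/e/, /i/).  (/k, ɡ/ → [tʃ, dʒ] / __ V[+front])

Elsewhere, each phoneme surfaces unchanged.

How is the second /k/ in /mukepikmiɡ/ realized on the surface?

/k/ (between /i/ and /m/) is in the target of rule 1 but the environment (before a front vowel) is not met → [k].

[k]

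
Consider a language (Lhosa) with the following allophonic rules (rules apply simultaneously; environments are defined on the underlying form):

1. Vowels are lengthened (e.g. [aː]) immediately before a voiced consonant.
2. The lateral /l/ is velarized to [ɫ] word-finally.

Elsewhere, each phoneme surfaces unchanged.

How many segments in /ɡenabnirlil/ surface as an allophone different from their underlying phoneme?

5

Segments that undergo a rule: /e/ → [eː] (rule 1); /a/ → [aː] (rule 1); /i/ → [iː] (rule 1); /i/ → [iː] (rule 1); /l/ → [ɫ] (rule 2).
All other segments surface unchanged.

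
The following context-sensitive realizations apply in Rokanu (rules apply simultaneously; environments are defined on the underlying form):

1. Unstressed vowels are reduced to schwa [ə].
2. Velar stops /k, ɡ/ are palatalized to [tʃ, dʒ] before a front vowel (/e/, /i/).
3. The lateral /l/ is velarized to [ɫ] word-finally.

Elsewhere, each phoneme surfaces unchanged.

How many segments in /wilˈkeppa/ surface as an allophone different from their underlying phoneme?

3

Segments that undergo a rule: /i/ → [ə] (rule 1); /k/ → [tʃ] (rule 2); /a/ → [ə] (rule 1).
All other segments surface unchanged.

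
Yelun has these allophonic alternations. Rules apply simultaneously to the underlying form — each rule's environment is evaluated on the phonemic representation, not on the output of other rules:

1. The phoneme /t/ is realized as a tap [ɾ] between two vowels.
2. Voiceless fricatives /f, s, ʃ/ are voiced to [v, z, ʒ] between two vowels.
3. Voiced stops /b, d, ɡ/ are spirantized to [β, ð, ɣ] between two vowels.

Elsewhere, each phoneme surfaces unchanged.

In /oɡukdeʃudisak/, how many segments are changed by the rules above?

4

Segments that undergo a rule: /ɡ/ → [ɣ] (rule 3); /ʃ/ → [ʒ] (rule 2); /d/ → [ð] (rule 3); /s/ → [z] (rule 2).
All other segments surface unchanged.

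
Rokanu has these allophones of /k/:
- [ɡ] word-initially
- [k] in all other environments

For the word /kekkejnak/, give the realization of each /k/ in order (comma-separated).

Occurrence 1 (position 1): word-initially → [ɡ].
Occurrence 2 (position 3): no conditioning environment matches → elsewhere allophone [k].
Occurrence 3 (position 4): no conditioning environment matches → elsewhere allophone [k].
Occurrence 4 (position 9): no conditioning environment matches → elsewhere allophone [k].

[ɡ], [k], [k], [k]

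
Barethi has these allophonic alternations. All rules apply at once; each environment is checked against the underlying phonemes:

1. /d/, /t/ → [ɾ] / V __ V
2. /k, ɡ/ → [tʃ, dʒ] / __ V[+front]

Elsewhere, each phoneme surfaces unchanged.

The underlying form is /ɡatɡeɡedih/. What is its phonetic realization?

[ɡatdʒedʒeɾih]

/ɡ/ — word-initial; rule 2 does not apply here → [ɡ].
/t/ (between /a/ and /ɡ/): rule 1 targets it, but not between two vowels → unchanged [t].
Rule 2 applies to /ɡ/ (between /t/ and /e/: before a front vowel) → [dʒ].
/ɡ/ meets the environment for rule 2 (before a front vowel) → [dʒ].
/d/ — between /e/ and /i/, between two vowels — surfaces as [ɾ] (rule 1).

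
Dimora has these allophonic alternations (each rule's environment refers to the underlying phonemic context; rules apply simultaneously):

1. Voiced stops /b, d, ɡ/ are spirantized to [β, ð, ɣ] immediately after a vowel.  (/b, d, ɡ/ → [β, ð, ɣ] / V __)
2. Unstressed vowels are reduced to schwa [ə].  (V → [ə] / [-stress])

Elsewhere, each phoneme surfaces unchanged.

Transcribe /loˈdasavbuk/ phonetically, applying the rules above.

/l/ stays [l].
/o/ (between /l/ and /d/) occurs in an unstressed syllable → [ə] by rule 2.
/d/ — between /o/ and /a/, immediately after a vowel — surfaces as [ð] (rule 1).
/a/ (between /d/ and /s/): rule 2 targets it, but not in an unstressed syllable → unchanged [a].
/s/ (between /a/ and /a/) is unaffected → [s].
Rule 2 applies to /a/ (between /s/ and /v/: in an unstressed syllable) → [ə].
/v/ (between /a/ and /b/) is unaffected → [v].
/b/ (between /v/ and /u/) is in the target of rule 1 but the environment (immediately after a vowel) is not met → [b].
/u/ (between /b/ and /k/): in an unstressed syllable, so rule 2 applies → [ə].
/k/ stays [k].

[ləˈðasəvbək]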